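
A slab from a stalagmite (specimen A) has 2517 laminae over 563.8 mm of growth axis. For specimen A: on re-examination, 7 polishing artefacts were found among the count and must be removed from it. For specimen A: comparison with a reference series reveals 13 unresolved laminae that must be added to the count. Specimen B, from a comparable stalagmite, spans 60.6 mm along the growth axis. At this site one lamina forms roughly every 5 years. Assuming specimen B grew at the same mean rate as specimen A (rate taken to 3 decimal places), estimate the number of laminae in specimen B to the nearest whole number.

Specimen A: adjusted count: 2517 − 7 + 13 = 2523 laminae.
Specimen A: at 5 years per lamina, 2523 × 5 = 12615 years.
A: Extension rate ≈ 563.8 / 12615 = 0.045 mm/yr.
For B, 60.6 / 0.045 = 1346.67 years; at 5 years per lamina that is 1346.67 / 5 ≈ 269 laminae.

269 laminae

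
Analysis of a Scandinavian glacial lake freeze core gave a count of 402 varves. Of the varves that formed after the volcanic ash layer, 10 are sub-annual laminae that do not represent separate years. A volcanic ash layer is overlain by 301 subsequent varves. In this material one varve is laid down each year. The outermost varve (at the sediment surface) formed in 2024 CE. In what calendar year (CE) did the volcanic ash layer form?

1733 CE

There are 301 varves younger than the volcanic ash layer.
301 − 10 false = 291 true varves after the volcanic ash layer.
The varve at the sediment surface is 2024 CE, so the volcanic ash layer dates to 2024 − 291 = 1733 CE.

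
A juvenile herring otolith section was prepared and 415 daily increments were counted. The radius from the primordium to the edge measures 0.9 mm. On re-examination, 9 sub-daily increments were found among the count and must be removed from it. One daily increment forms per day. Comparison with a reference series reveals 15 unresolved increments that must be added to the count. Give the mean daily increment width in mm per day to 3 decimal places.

0.002 mm per day

True daily increment count = 415 − 9 + 15 = 421.
Extension rate ≈ 0.9 / 421 = 0.002 mm per day.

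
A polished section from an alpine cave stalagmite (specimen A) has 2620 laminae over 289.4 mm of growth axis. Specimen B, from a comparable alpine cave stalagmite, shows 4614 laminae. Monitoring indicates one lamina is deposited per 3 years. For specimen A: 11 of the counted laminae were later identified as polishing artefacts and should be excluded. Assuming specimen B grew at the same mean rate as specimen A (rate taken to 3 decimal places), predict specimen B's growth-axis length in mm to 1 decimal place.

Specimen A: after corrections the count is 2620 − 11 = 2609 laminae.
Specimen A: 2609 laminae at 3 years each span 2609 × 3 = 7827 years.
A: Extension rate ≈ 289.4 / 7827 = 0.037 mm/year.
Specimen B: at 3 years per lamina, 4614 × 3 = 13842 years. B's length ≈ 0.037 × 13842 = 512.2 mm.

512.2 mm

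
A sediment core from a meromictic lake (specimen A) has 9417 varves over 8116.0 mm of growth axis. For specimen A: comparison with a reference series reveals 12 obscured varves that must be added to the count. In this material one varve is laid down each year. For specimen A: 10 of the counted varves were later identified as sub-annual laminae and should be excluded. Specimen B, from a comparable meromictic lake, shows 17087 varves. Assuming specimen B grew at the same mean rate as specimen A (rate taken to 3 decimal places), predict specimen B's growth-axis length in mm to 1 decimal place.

Specimen A: adjusted count: 9417 − 10 + 12 = 9419 varves.
A: Mean rate = 8116.0 mm / 9419 years ≈ 0.862 mm/yr.
B's length ≈ 0.862 × 17087 = 14729.0 mm.

14729.0 mm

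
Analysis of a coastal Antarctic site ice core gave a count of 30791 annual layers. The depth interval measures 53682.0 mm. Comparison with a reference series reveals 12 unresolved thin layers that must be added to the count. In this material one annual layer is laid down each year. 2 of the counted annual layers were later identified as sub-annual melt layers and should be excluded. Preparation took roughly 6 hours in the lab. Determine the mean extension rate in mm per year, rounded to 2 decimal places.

1.74 mm per year

True annual layer count = 30791 − 2 + 12 = 30801.
Mean rate = 53682.0 mm / 30801 years ≈ 1.74 mm per year.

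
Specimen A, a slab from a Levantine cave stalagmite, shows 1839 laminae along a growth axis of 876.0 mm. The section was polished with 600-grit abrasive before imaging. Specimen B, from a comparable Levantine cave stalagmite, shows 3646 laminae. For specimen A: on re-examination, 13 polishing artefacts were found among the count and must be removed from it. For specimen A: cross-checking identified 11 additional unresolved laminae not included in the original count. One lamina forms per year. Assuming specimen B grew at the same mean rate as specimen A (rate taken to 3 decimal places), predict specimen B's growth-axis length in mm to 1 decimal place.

1739.1 mm

Specimen A: true lamina count = 1839 − 13 + 11 = 1837.
A: Extension rate ≈ 876.0 / 1837 = 0.477 mm per year.
Length of B = 0.477 × 3646 = 1739.1 mm.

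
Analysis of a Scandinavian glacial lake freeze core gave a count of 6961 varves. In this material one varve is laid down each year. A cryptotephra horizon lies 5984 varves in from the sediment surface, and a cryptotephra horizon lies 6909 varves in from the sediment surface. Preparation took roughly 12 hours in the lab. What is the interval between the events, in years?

925 years

Separation: 6909 − 5984 = 925 varves.
At one varve per year, 925 years elapsed between them.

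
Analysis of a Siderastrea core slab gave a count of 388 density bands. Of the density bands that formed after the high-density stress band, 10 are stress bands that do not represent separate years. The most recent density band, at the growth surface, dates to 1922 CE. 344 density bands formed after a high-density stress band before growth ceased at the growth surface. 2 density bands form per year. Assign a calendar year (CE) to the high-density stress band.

There are 344 density bands younger than the high-density stress band.
344 − 10 false = 334 true density bands after the high-density stress band.
Dividing by 2 density bands per year: 334 / 2 = 167 years.
The density band at the growth surface is 1922 CE, so the high-density stress band dates to 1922 − 167 = 1755 CE.

1755 CE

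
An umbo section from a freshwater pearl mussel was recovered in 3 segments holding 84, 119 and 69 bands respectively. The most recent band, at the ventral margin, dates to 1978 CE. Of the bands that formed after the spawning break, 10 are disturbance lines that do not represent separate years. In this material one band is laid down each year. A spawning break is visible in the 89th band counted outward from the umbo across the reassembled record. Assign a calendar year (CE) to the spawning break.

Total bands = 84 + 119 + 69 = 272.
272 − 89 = 183 bands lie beyond the spawning break toward the ventral margin.
183 − 10 false = 173 true bands after the spawning break.
The band at the ventral margin is 1978 CE, so the spawning break dates to 1978 − 173 = 1805 CE.

1805 CE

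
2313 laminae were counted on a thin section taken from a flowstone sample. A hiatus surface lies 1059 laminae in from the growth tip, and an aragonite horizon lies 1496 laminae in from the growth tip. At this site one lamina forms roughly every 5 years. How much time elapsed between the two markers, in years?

2185 years

1496 − 1059 = 437 laminae lie between the two events.
437 laminae at 5 years each span 437 × 5 = 2185 years.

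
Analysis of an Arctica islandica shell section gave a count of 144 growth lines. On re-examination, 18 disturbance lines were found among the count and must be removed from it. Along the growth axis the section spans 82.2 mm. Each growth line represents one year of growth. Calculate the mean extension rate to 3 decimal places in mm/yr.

0.652 mm/yr

Adjusted count: 144 − 18 = 126 growth lines.
Extension rate ≈ 82.2 / 126 = 0.652 mm/yr.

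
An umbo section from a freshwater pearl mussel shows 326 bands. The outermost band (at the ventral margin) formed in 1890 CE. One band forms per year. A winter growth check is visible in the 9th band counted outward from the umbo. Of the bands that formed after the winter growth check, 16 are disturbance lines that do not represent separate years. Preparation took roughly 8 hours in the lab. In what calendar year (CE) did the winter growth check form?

1589 CE

The winter growth check sits at band 9 from the umbo, so 326 − 9 = 317 bands formed after it.
Removing the 16 false bands leaves 317 − 16 = 301 true bands beyond the winter growth check.
Counting back 301 years from 1890 CE places the winter growth check in 1890 − 301 = 1589 CE.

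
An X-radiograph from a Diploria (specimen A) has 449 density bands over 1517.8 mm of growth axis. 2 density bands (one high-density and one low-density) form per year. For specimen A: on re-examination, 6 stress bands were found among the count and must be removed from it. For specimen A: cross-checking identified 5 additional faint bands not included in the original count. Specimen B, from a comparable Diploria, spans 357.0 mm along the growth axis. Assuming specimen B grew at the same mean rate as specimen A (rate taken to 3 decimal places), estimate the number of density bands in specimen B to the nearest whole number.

105 density bands

Specimen A: true density band count = 449 − 6 + 5 = 448.
Specimen A: with 2 density bands per year, 448 / 2 = 224 years.
A: 1517.8 mm over 224 years gives 1517.8 / 224 ≈ 6.776 mm/year.
For B, 357.0 / 6.776 = 52.69 years; at 2 density bands per year that is 52.69 × 2 ≈ 105 density bands.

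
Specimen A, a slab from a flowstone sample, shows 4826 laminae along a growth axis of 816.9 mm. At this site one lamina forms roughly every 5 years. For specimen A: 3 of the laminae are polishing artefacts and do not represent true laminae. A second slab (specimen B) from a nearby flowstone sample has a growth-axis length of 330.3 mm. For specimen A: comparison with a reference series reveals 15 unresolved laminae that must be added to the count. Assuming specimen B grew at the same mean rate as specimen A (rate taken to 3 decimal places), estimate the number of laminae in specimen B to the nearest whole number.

1943 laminae

Specimen A: after corrections the count is 4826 − 3 + 15 = 4838 laminae.
Specimen A: 4838 laminae at 5 years each span 4838 × 5 = 24190 years.
A: 816.9 mm over 24190 years gives 816.9 / 24190 ≈ 0.034 mm/year.
For B, 330.3 / 0.034 = 9714.71 years; at 5 years per lamina that is 9714.71 / 5 ≈ 1943 laminae.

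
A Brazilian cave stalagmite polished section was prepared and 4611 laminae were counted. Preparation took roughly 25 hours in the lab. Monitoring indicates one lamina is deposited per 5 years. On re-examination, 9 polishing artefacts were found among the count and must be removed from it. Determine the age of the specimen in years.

23010 yr

Correcting the raw count gives 4611 − 9 = 4602 true laminae.
At 5 years per lamina, 4602 × 5 = 23010 years.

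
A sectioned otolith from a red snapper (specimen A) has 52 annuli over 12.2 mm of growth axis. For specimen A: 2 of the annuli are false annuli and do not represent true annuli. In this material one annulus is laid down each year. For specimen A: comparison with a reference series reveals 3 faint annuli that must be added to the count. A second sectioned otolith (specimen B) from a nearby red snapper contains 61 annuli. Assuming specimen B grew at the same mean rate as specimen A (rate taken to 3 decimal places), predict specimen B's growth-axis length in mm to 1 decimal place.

14.0 mm

Specimen A: correcting the raw count gives 52 − 2 + 3 = 53 true annuli.
A: 12.2 mm over 53 years gives 12.2 / 53 ≈ 0.230 mm/year.
For B, 0.230 mm/year × 61 years = 14.0 mm.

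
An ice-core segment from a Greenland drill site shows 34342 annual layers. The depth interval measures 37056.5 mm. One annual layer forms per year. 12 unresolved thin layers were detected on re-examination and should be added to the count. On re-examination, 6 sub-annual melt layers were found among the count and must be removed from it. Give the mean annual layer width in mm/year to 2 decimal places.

After corrections the count is 34342 − 6 + 12 = 34348 annual layers.
Mean rate = 37056.5 mm / 34348 years ≈ 1.08 mm/year.

1.08 mm/year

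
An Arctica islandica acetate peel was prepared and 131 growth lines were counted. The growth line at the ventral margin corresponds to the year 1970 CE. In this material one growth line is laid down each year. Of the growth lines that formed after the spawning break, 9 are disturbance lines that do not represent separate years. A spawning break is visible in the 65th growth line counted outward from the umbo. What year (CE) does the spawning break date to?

1913 CE

The spawning break sits at growth line 65 from the umbo, so 131 − 65 = 66 growth lines formed after it.
Excluding 9 false growth lines: 66 − 9 = 57.
The growth line at the ventral margin is 1970 CE, so the spawning break dates to 1970 − 57 = 1913 CE.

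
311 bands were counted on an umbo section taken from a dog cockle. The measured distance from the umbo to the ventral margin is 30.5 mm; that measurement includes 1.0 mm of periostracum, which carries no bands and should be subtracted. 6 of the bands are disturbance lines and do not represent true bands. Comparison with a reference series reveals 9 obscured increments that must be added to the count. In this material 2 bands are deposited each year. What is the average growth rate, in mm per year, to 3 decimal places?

0.188 mm per year

True band count = 311 − 6 + 9 = 314.
314 bands at 2 per year is 314 / 2 = 157 years.
Removing the 1.0 mm offcut leaves 30.5 − 1.0 = 29.5 mm.
29.5 mm over 157 years gives 29.5 / 157 ≈ 0.188 mm per year.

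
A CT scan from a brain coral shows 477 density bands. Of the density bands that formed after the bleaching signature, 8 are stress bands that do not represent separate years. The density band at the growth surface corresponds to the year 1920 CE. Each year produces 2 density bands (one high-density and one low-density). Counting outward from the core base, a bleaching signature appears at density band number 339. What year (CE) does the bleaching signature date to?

Between density band 339 and the growth surface there are 477 − 339 = 138 density bands.
138 − 8 false = 130 true density bands after the bleaching signature.
130 density bands at 2 per year is 130 / 2 = 65 years.
The density band at the growth surface is 1920 CE, so the bleaching signature dates to 1920 − 65 = 1855 CE.

1855 CE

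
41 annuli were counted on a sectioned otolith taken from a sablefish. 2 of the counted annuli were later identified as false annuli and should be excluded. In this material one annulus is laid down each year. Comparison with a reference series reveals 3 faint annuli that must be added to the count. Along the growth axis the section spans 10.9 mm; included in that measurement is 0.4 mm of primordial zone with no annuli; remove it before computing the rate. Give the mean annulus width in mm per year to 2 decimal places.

0.25 mm per year

Adjusted count: 41 − 2 + 3 = 42 annuli.
Removing the 0.4 mm offcut leaves 10.9 − 0.4 = 10.5 mm.
Mean rate = 10.5 mm / 42 years ≈ 0.25 mm per year.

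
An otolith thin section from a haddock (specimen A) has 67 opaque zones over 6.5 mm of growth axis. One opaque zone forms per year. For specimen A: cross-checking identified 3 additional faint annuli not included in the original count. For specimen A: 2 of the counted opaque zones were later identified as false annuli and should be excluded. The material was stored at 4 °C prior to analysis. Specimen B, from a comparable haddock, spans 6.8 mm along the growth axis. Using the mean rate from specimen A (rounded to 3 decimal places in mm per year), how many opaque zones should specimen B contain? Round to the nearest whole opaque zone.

71 opaque zones

Specimen A: adjusted count: 67 − 2 + 3 = 68 opaque zones.
A: Extension rate ≈ 6.5 / 68 = 0.096 mm/year.
B spans 6.8 / 0.096 = 70.83 years ≈ 71 opaque zones.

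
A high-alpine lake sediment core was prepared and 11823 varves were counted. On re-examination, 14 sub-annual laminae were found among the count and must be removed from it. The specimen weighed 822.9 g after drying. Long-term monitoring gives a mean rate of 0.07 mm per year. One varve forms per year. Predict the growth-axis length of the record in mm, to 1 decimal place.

826.6 mm

True varve count = 11823 − 14 = 11809.
Length ≈ 0.07 × 11809 = 826.6 mm.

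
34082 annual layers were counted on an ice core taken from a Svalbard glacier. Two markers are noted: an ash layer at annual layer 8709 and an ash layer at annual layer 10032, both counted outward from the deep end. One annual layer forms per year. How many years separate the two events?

10032 − 8709 = 1323 annual layers lie between the two events.
That is 1323 years at one annual layer per year.

1323 years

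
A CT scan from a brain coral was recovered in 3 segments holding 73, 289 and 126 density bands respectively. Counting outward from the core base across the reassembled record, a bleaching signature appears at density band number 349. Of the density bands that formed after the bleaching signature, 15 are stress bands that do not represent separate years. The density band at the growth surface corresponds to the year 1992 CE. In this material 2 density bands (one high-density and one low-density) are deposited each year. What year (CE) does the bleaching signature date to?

Total density bands = 73 + 289 + 126 = 488.
Between density band 349 and the growth surface there are 488 − 349 = 139 density bands.
Removing the 15 false density bands leaves 139 − 15 = 124 true density bands beyond the bleaching signature.
With 2 density bands per year, 124 / 2 = 62 years.
1992 − 62 = 1930 CE.

1930 CE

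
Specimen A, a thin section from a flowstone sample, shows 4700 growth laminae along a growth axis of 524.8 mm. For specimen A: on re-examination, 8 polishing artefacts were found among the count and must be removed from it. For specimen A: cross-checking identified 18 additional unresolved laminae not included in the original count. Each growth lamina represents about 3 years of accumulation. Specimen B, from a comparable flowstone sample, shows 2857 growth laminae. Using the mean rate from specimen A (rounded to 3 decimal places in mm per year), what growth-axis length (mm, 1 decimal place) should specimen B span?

Specimen A: after corrections the count is 4700 − 8 + 18 = 4710 growth laminae.
Specimen A: at 3 years per growth lamina, 4710 × 3 = 14130 years.
A: Mean rate = 524.8 mm / 14130 years ≈ 0.037 mm/year.
Specimen B: 2857 growth laminae at 3 years each span 2857 × 3 = 8571 years. Length of B = 0.037 × 8571 = 317.1 mm.

317.1 mm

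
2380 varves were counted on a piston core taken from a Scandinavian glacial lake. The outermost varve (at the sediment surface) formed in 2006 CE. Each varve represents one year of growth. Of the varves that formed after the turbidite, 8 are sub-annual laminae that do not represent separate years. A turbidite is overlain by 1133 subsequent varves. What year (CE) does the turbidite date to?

There are 1133 varves younger than the turbidite.
1133 − 8 false = 1125 true varves after the turbidite.
The varve at the sediment surface is 2006 CE, so the turbidite dates to 2006 − 1125 = 881 CE.

881 CE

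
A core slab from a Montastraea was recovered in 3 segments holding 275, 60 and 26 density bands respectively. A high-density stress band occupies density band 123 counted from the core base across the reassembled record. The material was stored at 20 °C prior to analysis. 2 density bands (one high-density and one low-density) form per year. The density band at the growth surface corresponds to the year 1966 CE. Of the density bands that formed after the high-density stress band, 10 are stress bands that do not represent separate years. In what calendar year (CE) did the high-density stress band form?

Total density bands = 275 + 60 + 26 = 361.
Between density band 123 and the growth surface there are 361 − 123 = 238 density bands.
238 − 10 false = 228 true density bands after the high-density stress band.
With 2 density bands per year, 228 / 2 = 114 years.
Counting back 114 years from 1966 CE places the high-density stress band in 1966 − 114 = 1852 CE.

1852 CE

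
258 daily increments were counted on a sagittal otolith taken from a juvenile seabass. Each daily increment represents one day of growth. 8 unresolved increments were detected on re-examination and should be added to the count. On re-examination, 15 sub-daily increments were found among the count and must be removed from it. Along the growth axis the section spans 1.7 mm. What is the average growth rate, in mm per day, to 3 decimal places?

After corrections the count is 258 − 15 + 8 = 251 daily increments.
Extension rate ≈ 1.7 / 251 = 0.007 mm per day.

0.007 mm per day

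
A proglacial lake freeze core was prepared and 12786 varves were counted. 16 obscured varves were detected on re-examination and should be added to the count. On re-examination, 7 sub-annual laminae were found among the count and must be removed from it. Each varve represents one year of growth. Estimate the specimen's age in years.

12795 yr

True varve count = 12786 − 7 + 16 = 12795.
At one varve per year, that is 12795 years.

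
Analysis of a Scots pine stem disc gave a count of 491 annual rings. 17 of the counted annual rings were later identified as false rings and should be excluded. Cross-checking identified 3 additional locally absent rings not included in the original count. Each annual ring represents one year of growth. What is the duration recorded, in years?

Adjusted count: 491 − 17 + 3 = 477 annual rings.
With a one-to-one annual ring periodicity this is 477 years.

477 yr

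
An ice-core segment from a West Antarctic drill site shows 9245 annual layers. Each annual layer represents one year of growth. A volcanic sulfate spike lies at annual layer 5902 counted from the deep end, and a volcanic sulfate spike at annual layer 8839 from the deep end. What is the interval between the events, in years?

Separation: 8839 − 5902 = 2937 annual layers.
That is 2937 years at one annual layer per year.

2937 years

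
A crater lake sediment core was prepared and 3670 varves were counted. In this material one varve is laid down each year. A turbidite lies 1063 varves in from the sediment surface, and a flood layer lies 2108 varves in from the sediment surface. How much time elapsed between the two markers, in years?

1045 years

Separation: 2108 − 1063 = 1045 varves.
That is 1045 years at one varve per year.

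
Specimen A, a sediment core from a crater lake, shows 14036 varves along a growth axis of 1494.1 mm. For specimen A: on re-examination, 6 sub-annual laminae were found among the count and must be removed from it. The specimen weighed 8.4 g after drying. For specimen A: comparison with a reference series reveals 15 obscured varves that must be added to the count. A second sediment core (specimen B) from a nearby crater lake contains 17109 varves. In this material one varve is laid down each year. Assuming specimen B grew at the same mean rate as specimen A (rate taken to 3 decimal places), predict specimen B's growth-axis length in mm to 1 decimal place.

Specimen A: after corrections the count is 14036 − 6 + 15 = 14045 varves.
A: Mean rate = 1494.1 mm / 14045 years ≈ 0.106 mm/yr.
B's length ≈ 0.106 × 17109 = 1813.6 mm.

1813.6 mm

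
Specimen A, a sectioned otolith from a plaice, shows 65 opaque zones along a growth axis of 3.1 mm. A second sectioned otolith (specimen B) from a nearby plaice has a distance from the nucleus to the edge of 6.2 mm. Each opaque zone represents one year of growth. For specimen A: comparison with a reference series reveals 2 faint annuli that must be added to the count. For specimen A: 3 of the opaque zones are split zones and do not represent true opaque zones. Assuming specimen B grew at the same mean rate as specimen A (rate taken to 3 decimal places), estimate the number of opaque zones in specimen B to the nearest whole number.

Specimen A: after corrections the count is 65 − 3 + 2 = 64 opaque zones.
A: 3.1 mm over 64 years gives 3.1 / 64 ≈ 0.048 mm/year.
For B, 6.2 / 0.048 = 129.17 years ≈ 129 opaque zones.

129 opaque zones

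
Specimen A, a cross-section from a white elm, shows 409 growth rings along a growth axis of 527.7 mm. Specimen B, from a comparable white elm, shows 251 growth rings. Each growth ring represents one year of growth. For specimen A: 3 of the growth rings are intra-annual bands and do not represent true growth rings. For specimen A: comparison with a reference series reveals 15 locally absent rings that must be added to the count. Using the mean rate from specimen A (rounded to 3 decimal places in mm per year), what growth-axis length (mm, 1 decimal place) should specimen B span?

Specimen A: adjusted count: 409 − 3 + 15 = 421 growth rings.
A: Mean rate = 527.7 mm / 421 years ≈ 1.253 mm/yr.
For B, 1.253 mm/year × 251 years = 314.5 mm.

314.5 mm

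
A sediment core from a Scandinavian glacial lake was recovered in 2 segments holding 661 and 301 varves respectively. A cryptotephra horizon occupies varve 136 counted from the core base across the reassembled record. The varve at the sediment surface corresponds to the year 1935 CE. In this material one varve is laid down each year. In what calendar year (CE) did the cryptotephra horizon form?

Total varves = 661 + 301 = 962.
962 − 136 = 826 varves lie beyond the cryptotephra horizon toward the sediment surface.
The varve at the sediment surface is 1935 CE, so the cryptotephra horizon dates to 1935 − 826 = 1109 CE.

1109 CE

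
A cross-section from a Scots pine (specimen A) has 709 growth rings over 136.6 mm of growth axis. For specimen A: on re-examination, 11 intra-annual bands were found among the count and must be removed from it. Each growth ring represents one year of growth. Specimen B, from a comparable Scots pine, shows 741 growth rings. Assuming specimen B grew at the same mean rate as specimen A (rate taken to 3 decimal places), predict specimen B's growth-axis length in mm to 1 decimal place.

145.2 mm

Specimen A: adjusted count: 709 − 11 = 698 growth rings.
A: Mean rate = 136.6 mm / 698 years ≈ 0.196 mm per year.
B's length ≈ 0.196 × 741 = 145.2 mm.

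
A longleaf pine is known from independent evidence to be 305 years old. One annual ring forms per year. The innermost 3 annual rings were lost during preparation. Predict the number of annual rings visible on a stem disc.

Expected annual rings over 305 years: 305.
Less the 3 uncaptured annual rings: 305 − 3 = 302.

302 annual rings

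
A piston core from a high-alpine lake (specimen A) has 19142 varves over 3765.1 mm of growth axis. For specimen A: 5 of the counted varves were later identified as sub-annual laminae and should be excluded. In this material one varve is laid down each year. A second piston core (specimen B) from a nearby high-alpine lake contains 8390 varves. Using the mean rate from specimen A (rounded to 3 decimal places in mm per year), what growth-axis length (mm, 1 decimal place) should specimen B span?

1652.8 mm

Specimen A: after corrections the count is 19142 − 5 = 19137 varves.
A: 3765.1 mm over 19137 years gives 3765.1 / 19137 ≈ 0.197 mm/year.
B's length ≈ 0.197 × 8390 = 1652.8 mm.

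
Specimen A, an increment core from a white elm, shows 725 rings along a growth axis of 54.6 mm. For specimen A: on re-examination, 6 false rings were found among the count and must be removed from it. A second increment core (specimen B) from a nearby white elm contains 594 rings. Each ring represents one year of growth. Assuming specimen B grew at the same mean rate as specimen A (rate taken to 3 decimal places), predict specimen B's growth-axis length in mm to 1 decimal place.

Specimen A: after corrections the count is 725 − 6 = 719 rings.
A: Extension rate ≈ 54.6 / 719 = 0.076 mm/year.
For B, 0.076 mm/year × 594 years = 45.1 mm.

45.1 mm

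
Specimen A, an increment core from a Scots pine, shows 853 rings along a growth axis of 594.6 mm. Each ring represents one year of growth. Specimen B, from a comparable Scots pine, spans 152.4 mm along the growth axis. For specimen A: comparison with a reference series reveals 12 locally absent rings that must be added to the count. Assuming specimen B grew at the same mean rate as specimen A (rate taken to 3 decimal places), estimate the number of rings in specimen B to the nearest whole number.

222 rings

Specimen A: true ring count = 853 + 12 = 865.
A: Extension rate ≈ 594.6 / 865 = 0.687 mm per year.
B spans 152.4 / 0.687 = 221.83 years ≈ 222 rings.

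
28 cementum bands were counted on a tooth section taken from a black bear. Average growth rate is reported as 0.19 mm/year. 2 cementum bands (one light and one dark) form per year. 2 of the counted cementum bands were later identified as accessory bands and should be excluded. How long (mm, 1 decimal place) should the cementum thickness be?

True cementum band count = 28 − 2 = 26.
With 2 cementum bands per year, 26 / 2 = 13 years.
Predicted length = 0.19 mm/year × 13 years = 2.5 mm.

2.5 mm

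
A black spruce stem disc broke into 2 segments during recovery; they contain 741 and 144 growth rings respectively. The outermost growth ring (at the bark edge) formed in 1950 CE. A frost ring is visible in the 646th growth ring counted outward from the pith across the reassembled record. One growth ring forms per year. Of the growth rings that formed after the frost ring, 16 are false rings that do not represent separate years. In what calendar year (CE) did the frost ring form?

1727 CE

Total growth rings = 741 + 144 = 885.
Between growth ring 646 and the bark edge there are 885 − 646 = 239 growth rings.
239 − 16 false = 223 true growth rings after the frost ring.
1950 − 223 = 1727 CE.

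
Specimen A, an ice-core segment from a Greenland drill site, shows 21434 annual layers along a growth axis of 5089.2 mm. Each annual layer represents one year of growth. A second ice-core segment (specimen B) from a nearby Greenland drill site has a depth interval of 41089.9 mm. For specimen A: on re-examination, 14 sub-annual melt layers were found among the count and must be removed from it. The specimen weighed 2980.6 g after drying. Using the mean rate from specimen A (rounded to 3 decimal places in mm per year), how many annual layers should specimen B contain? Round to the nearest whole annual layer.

172647 annual layers

Specimen A: true annual layer count = 21434 − 14 = 21420.
A: 5089.2 mm over 21420 years gives 5089.2 / 21420 ≈ 0.238 mm per year.
Specimen B: 41089.9 mm / 0.238 mm per year = 172646.64 years ≈ 172647 annual layers.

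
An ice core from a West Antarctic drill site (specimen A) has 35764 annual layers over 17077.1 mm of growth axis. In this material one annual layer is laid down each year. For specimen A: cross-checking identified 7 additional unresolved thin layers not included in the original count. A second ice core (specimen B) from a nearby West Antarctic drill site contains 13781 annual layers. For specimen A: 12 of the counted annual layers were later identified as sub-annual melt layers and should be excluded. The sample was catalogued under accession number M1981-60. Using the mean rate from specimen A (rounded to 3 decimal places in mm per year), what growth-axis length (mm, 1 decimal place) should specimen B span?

6587.3 mm

Specimen A: true annual layer count = 35764 − 12 + 7 = 35759.
A: Mean rate = 17077.1 mm / 35759 years ≈ 0.478 mm/year.
Length of B = 0.478 × 13781 = 6587.3 mm.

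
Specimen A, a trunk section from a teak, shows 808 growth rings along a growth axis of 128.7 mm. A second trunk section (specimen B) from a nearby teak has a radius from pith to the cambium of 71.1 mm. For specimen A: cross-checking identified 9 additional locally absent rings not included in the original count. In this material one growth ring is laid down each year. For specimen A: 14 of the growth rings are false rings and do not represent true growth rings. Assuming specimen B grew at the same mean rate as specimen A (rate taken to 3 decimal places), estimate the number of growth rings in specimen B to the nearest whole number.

Specimen A: adjusted count: 808 − 14 + 9 = 803 growth rings.
A: 128.7 mm over 803 years gives 128.7 / 803 ≈ 0.160 mm/year.
For B, 71.1 / 0.160 = 444.37 years ≈ 444 growth rings.

444 growth rings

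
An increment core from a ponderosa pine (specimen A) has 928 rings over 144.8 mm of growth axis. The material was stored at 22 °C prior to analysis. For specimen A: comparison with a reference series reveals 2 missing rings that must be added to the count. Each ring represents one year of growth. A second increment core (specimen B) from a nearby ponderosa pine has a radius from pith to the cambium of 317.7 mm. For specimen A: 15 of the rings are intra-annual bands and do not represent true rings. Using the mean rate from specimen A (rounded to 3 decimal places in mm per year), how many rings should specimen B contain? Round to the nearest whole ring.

2011 rings

Specimen A: true ring count = 928 − 15 + 2 = 915.
A: 144.8 mm over 915 years gives 144.8 / 915 ≈ 0.158 mm/year.
Specimen B: 317.7 mm / 0.158 mm per year = 2010.76 years ≈ 2011 rings.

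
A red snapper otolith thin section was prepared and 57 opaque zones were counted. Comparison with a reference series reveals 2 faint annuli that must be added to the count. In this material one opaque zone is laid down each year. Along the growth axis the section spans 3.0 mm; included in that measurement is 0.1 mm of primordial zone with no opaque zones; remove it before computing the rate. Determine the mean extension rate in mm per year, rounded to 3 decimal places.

0.049 mm per year

True opaque zone count = 57 + 2 = 59.
Removing the 0.1 mm offcut leaves 3.0 − 0.1 = 2.9 mm.
Mean rate = 2.9 mm / 59 years ≈ 0.049 mm per year.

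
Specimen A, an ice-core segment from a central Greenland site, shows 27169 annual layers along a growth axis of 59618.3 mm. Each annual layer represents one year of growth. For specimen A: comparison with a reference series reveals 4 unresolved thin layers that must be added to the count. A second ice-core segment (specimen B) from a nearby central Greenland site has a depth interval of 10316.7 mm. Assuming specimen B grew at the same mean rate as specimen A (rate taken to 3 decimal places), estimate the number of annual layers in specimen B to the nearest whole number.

Specimen A: after corrections the count is 27169 + 4 = 27173 annual layers.
A: Extension rate ≈ 59618.3 / 27173 = 2.194 mm/yr.
For B, 10316.7 / 2.194 = 4702.23 years ≈ 4702 annual layers.

4702 annual layers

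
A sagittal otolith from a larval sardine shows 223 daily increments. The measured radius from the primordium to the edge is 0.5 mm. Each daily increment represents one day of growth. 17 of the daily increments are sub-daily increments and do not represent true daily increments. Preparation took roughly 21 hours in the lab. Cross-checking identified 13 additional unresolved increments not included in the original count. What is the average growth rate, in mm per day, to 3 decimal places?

0.002 mm per day

Adjusted count: 223 − 17 + 13 = 219 daily increments.
Mean rate = 0.5 mm / 219 days ≈ 0.002 mm per day.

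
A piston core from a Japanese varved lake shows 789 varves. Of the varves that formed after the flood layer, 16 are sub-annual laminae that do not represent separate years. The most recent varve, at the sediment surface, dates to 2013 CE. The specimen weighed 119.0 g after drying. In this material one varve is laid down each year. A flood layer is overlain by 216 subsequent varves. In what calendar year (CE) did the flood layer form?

216 varves post-date the flood layer.
Removing the 16 false varves leaves 216 − 16 = 200 true varves beyond the flood layer.
Counting back 200 years from 2013 CE places the flood layer in 2013 − 200 = 1813 CE.

1813 CE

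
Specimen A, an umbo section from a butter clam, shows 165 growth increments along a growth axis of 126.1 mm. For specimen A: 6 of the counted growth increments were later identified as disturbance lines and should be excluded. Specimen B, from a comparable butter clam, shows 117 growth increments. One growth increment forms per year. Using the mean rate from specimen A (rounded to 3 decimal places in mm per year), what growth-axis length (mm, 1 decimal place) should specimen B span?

Specimen A: correcting the raw count gives 165 − 6 = 159 true growth increments.
A: Extension rate ≈ 126.1 / 159 = 0.793 mm/yr.
Length of B = 0.793 × 117 = 92.8 mm.

92.8 mm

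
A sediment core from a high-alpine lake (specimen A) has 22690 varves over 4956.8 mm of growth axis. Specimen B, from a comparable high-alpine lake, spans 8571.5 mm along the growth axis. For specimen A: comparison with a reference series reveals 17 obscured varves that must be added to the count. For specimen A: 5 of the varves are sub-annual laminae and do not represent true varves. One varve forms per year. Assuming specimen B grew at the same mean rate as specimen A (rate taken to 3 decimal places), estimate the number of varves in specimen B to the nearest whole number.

39319 varves

Specimen A: correcting the raw count gives 22690 − 5 + 17 = 22702 true varves.
A: Extension rate ≈ 4956.8 / 22702 = 0.218 mm/year.
B spans 8571.5 / 0.218 = 39318.81 years ≈ 39319 varves.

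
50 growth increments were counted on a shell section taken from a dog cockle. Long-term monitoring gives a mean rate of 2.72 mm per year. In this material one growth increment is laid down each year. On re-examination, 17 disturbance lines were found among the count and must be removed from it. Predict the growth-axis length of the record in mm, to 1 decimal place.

Adjusted count: 50 − 17 = 33 growth increments.
33 years at 2.72 mm/year gives 2.72 × 33 = 89.8 mm.

89.8 mm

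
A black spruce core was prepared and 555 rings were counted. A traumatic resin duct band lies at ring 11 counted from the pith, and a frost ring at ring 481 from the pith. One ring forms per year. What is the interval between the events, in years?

470 yr

481 − 11 = 470 rings lie between the two events.
That is 470 years at one ring per year.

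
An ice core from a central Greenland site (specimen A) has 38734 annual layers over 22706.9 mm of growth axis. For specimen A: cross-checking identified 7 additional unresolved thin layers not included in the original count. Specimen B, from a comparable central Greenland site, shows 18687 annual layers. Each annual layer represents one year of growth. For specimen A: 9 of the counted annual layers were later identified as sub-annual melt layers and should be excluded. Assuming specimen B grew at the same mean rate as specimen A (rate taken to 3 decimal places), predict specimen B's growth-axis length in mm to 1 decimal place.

Specimen A: true annual layer count = 38734 − 9 + 7 = 38732.
A: Mean rate = 22706.9 mm / 38732 years ≈ 0.586 mm per year.
B's length ≈ 0.586 × 18687 = 10950.6 mm.

10950.6 mm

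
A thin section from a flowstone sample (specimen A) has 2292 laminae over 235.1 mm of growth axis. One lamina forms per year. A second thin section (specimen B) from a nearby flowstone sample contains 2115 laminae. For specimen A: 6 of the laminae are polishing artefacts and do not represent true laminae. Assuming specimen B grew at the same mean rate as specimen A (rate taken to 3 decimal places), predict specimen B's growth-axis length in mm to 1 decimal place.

Specimen A: correcting the raw count gives 2292 − 6 = 2286 true laminae.
A: Mean rate = 235.1 mm / 2286 years ≈ 0.103 mm per year.
Length of B = 0.103 × 2115 = 217.8 mm.

217.8 mm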